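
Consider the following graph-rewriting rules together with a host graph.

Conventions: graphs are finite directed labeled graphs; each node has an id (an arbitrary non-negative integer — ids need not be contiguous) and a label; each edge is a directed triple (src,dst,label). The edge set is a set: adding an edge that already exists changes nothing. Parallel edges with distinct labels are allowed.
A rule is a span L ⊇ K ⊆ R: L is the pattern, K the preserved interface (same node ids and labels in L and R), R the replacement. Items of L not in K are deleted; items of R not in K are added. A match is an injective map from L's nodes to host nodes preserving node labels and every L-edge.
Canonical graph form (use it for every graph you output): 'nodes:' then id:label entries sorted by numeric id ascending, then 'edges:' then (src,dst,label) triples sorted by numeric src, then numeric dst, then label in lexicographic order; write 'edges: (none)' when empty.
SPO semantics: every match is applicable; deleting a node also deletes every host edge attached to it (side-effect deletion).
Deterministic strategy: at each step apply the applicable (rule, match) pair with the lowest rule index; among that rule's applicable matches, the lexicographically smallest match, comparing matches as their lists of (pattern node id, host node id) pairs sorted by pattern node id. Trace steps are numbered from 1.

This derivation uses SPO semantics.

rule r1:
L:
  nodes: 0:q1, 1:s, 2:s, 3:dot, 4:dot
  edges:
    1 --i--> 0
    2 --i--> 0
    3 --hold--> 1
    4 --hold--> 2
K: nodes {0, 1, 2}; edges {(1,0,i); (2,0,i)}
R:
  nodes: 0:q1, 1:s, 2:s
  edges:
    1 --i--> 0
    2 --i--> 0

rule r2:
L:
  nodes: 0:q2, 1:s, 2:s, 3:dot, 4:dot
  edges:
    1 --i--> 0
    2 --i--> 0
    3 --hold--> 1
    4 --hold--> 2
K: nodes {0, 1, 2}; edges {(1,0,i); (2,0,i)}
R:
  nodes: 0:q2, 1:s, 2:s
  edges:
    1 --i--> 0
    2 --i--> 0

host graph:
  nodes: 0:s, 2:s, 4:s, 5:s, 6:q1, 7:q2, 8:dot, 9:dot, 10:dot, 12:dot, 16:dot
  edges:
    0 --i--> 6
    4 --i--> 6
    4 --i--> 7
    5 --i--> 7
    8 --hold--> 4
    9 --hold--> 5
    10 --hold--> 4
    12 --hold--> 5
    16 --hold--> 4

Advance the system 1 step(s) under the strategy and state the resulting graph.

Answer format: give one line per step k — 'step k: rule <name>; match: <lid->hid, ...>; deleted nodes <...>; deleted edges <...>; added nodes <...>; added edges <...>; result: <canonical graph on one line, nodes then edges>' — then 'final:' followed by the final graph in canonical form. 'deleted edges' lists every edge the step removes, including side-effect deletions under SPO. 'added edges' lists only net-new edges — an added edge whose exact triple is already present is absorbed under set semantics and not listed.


step 1: rule r2; match: 0->7, 1->4, 2->5, 3->8, 4->9; deleted nodes 8, 9; deleted edges (8,4,hold); (9,5,hold); added nodes (none); added edges (none); result: nodes: 0:s, 2:s, 4:s, 5:s, 6:q1, 7:q2, 10:dot, 12:dot, 16:dot edges: (0,6,i); (4,6,i); (4,7,i); (5,7,i); (10,4,hold); (12,5,hold); (16,4,hold)
final:
nodes: 0:s, 2:s, 4:s, 5:s, 6:q1, 7:q2, 10:dot, 12:dot, 16:dot
edges: (0,6,i); (4,6,i); (4,7,i); (5,7,i); (10,4,hold); (12,5,hold); (16,4,hold)


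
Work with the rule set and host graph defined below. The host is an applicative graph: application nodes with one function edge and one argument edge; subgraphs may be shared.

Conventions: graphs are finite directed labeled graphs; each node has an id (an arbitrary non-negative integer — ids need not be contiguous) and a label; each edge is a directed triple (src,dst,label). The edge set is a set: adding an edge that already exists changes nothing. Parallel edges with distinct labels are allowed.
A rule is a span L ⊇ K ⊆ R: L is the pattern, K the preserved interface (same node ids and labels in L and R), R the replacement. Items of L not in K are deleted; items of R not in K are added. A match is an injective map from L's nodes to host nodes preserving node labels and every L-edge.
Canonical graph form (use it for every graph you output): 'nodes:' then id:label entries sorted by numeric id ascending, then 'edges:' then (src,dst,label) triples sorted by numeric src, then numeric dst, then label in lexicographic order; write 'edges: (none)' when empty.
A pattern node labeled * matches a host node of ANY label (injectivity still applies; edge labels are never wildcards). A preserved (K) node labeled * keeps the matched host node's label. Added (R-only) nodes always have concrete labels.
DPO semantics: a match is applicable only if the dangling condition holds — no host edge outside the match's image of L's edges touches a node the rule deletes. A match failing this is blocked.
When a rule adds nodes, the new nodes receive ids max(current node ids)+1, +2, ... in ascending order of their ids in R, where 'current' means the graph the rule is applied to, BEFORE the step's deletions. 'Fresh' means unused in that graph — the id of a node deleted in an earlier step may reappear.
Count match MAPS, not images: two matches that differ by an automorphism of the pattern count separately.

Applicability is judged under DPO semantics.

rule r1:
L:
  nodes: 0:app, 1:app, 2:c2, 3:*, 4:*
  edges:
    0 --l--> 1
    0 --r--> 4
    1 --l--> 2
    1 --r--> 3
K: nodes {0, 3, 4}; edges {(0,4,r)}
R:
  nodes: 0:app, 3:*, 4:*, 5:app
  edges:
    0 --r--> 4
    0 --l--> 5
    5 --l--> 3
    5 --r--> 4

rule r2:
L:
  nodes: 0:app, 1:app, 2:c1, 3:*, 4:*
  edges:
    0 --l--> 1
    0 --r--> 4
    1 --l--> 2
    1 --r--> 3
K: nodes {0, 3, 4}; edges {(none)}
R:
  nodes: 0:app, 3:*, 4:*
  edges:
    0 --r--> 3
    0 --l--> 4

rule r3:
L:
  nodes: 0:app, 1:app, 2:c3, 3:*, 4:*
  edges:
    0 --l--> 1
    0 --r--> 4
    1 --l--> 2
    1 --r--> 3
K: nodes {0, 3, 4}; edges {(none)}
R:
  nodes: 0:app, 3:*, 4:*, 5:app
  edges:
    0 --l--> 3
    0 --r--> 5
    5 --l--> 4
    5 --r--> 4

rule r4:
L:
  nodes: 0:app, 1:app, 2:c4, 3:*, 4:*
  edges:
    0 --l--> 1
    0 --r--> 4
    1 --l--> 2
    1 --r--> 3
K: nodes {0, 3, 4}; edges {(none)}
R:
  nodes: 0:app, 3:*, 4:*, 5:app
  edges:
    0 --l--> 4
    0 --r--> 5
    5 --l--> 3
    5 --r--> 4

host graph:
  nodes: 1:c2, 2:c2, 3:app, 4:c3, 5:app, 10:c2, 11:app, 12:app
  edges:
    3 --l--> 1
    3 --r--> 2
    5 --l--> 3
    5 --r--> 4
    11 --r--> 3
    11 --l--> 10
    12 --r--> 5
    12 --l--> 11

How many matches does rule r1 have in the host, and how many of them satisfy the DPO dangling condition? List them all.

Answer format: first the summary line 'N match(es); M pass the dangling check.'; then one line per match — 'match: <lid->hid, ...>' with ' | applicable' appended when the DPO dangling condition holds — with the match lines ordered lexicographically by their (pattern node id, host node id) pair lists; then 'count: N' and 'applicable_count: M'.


2 match(es); 1 pass the dangling check.
match: 0->5, 1->3, 2->1, 3->2, 4->4
match: 0->12, 1->11, 2->10, 3->3, 4->5 | applicable
count: 2
applicable_count: 1


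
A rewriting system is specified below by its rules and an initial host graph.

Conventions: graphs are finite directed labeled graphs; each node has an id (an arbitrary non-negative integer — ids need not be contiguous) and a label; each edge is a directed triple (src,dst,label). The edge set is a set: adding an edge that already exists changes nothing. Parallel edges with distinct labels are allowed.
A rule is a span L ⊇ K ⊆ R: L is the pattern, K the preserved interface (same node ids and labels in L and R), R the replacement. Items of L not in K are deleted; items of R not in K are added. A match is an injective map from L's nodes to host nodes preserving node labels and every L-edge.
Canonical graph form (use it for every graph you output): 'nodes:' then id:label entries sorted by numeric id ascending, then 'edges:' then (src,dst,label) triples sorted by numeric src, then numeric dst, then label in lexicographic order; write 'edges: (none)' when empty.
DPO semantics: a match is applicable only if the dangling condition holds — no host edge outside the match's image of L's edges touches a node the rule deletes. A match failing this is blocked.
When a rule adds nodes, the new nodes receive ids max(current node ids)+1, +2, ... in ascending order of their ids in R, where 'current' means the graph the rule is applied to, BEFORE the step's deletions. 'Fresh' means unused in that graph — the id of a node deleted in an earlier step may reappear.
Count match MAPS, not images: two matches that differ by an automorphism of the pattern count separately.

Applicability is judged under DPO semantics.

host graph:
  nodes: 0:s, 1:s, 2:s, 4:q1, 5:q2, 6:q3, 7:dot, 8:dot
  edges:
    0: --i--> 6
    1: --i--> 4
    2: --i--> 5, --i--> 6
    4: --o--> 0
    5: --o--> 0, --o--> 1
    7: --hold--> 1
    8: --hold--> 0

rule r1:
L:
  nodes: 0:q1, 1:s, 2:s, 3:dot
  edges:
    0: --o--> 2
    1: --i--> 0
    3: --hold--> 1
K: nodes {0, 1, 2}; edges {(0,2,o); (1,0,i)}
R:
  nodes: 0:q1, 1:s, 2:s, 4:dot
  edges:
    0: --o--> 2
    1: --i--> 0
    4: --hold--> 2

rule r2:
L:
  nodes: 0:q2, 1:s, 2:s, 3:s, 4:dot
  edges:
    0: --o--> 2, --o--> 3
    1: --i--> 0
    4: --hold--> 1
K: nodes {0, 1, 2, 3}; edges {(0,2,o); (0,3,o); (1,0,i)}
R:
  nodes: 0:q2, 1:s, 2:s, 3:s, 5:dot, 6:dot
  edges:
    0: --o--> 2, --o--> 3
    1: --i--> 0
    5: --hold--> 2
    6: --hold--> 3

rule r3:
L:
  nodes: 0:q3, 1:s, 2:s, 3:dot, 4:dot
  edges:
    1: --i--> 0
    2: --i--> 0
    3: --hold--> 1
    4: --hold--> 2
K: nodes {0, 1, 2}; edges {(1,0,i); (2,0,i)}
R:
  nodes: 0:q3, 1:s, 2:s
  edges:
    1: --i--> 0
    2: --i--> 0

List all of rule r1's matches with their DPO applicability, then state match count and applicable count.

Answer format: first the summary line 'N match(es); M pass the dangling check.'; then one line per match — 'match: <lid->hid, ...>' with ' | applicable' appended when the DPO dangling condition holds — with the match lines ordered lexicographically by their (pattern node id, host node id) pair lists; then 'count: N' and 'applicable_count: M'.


1 match(es); 1 pass the dangling check.
match: 0->4, 1->1, 2->0, 3->7 | applicable
count: 1
applicable_count: 1


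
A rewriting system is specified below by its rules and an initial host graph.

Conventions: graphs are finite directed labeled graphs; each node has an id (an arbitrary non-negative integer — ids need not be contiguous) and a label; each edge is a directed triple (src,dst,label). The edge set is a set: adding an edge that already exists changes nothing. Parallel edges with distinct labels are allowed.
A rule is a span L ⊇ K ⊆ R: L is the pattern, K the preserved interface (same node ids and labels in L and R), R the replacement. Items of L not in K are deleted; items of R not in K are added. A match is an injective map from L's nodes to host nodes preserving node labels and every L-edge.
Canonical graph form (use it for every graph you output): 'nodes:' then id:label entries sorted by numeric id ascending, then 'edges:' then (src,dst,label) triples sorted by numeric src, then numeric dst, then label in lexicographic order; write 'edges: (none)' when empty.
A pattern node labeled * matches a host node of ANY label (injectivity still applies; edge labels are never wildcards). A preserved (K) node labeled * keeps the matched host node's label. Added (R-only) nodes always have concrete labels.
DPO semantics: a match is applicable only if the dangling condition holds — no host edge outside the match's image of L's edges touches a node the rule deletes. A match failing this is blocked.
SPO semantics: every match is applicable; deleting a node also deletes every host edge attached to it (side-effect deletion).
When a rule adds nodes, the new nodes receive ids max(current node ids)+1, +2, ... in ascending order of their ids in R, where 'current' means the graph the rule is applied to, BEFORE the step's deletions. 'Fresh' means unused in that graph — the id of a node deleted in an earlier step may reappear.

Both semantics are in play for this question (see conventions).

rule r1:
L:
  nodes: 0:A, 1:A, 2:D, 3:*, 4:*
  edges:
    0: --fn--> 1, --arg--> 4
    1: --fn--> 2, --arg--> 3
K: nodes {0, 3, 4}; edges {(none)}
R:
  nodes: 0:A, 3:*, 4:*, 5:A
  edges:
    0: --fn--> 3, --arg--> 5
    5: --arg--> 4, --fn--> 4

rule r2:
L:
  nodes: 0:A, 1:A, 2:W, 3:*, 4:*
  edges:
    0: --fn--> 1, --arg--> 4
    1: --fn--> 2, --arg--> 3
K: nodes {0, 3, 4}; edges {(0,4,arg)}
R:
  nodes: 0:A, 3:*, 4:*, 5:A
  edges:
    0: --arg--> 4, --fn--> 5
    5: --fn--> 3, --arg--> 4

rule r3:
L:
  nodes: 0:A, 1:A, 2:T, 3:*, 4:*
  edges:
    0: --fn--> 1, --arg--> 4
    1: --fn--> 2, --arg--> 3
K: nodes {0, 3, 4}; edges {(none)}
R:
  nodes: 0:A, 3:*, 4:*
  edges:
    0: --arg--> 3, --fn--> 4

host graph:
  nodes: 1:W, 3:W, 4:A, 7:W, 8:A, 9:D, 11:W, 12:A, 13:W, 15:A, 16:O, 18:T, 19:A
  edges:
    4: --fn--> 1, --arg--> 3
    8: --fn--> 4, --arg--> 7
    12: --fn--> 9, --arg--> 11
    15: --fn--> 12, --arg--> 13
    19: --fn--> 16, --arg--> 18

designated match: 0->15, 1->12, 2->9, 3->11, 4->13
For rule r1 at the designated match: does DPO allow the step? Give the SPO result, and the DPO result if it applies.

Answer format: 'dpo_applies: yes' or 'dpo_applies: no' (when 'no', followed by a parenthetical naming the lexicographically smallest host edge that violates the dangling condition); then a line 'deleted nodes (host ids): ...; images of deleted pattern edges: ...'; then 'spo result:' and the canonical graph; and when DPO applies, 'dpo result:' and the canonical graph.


dpo_applies: yes
deleted nodes (host ids): 9, 12; images of deleted pattern edges: (12,9,fn); (12,11,arg); (15,12,fn); (15,13,arg)
spo result:
nodes: 1:W, 3:W, 4:A, 7:W, 8:A, 11:W, 13:W, 15:A, 16:O, 18:T, 19:A, 20:A
edges: (4,1,fn); (4,3,arg); (8,4,fn); (8,7,arg); (15,11,fn); (15,20,arg); (19,16,fn); (19,18,arg); (20,13,arg); (20,13,fn)
dpo result:
nodes: 1:W, 3:W, 4:A, 7:W, 8:A, 11:W, 13:W, 15:A, 16:O, 18:T, 19:A, 20:A
edges: (4,1,fn); (4,3,arg); (8,4,fn); (8,7,arg); (15,11,fn); (15,20,arg); (19,16,fn); (19,18,arg); (20,13,arg); (20,13,fn)


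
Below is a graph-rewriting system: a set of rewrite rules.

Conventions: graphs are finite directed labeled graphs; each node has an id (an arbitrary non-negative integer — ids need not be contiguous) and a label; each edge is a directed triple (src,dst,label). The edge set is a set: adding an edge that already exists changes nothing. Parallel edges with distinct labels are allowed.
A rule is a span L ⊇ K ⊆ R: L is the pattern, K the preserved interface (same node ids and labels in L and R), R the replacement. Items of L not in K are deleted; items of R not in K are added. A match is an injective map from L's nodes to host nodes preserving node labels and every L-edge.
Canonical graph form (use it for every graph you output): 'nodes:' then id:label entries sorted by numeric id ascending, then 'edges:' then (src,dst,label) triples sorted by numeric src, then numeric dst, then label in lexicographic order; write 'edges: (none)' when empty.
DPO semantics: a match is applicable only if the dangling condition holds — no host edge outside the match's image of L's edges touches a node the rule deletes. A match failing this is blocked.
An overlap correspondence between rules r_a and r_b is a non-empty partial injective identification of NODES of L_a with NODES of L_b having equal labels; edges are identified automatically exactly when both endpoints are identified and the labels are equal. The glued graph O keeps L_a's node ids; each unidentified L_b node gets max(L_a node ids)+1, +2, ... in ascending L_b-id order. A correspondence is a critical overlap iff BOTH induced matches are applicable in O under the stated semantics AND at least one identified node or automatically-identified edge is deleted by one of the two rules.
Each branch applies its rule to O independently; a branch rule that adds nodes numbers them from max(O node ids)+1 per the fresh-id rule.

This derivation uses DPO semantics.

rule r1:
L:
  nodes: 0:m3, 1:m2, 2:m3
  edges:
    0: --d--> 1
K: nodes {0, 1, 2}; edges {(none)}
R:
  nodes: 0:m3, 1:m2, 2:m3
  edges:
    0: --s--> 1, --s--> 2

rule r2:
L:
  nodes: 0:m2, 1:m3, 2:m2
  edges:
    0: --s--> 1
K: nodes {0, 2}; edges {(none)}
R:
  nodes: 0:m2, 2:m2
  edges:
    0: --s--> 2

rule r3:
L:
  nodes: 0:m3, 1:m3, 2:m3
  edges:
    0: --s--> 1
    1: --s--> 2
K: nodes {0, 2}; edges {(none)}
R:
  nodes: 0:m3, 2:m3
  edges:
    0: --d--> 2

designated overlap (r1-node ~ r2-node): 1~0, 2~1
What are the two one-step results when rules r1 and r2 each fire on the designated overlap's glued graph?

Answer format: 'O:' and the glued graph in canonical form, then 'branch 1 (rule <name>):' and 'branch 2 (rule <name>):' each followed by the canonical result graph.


O:
nodes: 0:m3, 1:m2, 2:m3, 3:m2
edges: (0,1,d); (1,2,s)
branch 1 (rule r1):
nodes: 0:m3, 1:m2, 2:m3, 3:m2
edges: (0,1,s); (0,2,s); (1,2,s)
branch 2 (rule r2):
nodes: 0:m3, 1:m2, 3:m2
edges: (0,1,d); (1,3,s)


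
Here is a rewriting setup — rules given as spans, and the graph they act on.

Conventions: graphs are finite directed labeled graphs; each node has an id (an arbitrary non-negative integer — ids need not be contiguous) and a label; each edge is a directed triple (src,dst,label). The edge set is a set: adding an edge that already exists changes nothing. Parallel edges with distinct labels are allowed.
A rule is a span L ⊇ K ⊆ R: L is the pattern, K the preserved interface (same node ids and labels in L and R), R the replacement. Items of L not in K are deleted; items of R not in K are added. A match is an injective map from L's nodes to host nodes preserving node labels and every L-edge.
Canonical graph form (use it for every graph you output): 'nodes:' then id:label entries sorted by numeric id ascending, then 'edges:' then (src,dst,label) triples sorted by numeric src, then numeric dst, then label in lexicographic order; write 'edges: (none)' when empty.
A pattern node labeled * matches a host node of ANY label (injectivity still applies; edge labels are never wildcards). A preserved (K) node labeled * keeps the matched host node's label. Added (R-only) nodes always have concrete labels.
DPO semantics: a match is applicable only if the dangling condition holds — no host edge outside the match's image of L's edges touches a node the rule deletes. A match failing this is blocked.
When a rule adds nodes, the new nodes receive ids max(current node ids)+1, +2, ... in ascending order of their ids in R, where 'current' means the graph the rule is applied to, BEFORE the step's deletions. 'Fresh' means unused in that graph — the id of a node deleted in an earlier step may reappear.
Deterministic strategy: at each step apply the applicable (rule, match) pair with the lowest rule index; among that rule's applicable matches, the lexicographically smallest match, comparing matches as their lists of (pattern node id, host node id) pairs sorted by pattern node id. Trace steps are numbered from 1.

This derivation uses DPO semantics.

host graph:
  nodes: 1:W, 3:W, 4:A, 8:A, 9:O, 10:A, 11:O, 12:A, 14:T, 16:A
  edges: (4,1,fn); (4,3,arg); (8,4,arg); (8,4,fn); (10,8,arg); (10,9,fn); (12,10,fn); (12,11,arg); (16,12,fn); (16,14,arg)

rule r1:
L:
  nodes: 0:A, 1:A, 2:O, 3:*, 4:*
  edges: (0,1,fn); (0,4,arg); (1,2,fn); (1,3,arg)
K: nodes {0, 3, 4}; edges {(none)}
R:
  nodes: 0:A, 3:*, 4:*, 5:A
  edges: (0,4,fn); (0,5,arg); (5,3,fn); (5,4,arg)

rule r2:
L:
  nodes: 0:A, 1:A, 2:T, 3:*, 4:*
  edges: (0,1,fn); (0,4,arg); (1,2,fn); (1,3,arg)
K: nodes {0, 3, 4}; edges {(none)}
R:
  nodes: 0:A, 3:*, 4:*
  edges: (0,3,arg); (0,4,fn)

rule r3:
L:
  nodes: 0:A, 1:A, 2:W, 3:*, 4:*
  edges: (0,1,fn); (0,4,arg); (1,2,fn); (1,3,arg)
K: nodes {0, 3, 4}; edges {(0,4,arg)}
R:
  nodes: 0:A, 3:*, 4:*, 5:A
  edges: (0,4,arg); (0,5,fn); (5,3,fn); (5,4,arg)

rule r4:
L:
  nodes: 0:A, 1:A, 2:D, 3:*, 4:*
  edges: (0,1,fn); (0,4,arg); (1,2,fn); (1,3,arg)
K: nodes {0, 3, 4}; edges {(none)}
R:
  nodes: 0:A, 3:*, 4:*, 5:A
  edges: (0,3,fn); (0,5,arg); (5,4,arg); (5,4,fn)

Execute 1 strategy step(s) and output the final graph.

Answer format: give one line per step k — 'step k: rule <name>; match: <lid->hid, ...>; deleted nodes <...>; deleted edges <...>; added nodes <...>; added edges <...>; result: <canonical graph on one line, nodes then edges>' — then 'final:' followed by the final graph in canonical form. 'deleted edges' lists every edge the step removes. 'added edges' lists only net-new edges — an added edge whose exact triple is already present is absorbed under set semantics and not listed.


step 1: rule r1; match: 0->12, 1->10, 2->9, 3->8, 4->11; deleted nodes 9, 10; deleted edges (10,8,arg); (10,9,fn); (12,10,fn); (12,11,arg); added nodes 17; added edges (12,11,fn); (12,17,arg); (17,8,fn); (17,11,arg); result: nodes: 1:W, 3:W, 4:A, 8:A, 11:O, 12:A, 14:T, 16:A, 17:A edges: (4,1,fn); (4,3,arg); (8,4,arg); (8,4,fn); (12,11,fn); (12,17,arg); (16,12,fn); (16,14,arg); (17,8,fn); (17,11,arg)
final:
nodes: 1:W, 3:W, 4:A, 8:A, 11:O, 12:A, 14:T, 16:A, 17:A
edges: (4,1,fn); (4,3,arg); (8,4,arg); (8,4,fn); (12,11,fn); (12,17,arg); (16,12,fn); (16,14,arg); (17,8,fn); (17,11,arg)


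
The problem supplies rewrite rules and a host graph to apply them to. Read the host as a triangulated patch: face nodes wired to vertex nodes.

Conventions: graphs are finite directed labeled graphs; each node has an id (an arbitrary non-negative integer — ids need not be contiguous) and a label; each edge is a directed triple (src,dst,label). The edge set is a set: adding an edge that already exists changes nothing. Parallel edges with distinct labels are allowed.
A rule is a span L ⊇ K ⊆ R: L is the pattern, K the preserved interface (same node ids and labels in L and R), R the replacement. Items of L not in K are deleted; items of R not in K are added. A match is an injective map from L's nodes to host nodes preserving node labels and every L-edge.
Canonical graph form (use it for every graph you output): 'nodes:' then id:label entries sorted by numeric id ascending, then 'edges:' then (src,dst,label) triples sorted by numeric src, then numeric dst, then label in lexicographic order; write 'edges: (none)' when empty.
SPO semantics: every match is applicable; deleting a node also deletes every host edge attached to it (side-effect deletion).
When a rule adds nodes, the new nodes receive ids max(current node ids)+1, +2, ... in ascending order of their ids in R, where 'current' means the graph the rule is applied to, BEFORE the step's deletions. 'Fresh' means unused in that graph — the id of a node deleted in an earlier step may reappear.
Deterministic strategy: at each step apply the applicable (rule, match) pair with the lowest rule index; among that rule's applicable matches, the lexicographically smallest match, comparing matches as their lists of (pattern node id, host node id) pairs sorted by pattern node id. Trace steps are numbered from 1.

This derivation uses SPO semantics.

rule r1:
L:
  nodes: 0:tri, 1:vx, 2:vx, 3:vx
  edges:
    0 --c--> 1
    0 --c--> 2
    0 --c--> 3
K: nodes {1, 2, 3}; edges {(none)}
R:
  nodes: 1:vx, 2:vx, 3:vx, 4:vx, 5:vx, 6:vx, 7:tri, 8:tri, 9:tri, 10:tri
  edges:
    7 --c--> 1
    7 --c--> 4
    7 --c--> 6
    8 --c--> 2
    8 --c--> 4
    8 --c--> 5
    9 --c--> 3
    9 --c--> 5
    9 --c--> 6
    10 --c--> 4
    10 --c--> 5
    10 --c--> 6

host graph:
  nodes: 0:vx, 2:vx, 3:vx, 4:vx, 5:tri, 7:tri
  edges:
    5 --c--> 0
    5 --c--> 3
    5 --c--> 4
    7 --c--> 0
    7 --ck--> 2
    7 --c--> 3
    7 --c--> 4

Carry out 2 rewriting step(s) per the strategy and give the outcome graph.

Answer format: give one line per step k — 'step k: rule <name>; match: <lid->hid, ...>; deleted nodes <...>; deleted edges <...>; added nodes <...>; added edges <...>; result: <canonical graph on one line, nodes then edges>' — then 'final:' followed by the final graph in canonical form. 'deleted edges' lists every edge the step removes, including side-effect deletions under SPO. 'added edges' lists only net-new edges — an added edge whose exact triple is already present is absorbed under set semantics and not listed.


step 1: rule r1; match: 0->5, 1->0, 2->3, 3->4; deleted nodes 5; deleted edges (5,0,c); (5,3,c); (5,4,c); added nodes 8, 9, 10, 11, 12, 13, 14; added edges (11,0,c); (11,8,c); (11,10,c); (12,3,c); (12,8,c); (12,9,c); (13,4,c); (13,9,c); (13,10,c); (14,8,c); (14,9,c); (14,10,c); result: nodes: 0:vx, 2:vx, 3:vx, 4:vx, 7:tri, 8:vx, 9:vx, 10:vx, 11:tri, 12:tri, 13:tri, 14:tri edges: (7,0,c); (7,2,ck); (7,3,c); (7,4,c); (11,0,c); (11,8,c); (11,10,c); (12,3,c); (12,8,c); (12,9,c); (13,4,c); (13,9,c); (13,10,c); (14,8,c); (14,9,c); (14,10,c)
step 2: rule r1; match: 0->7, 1->0, 2->3, 3->4; deleted nodes 7; deleted edges (7,0,c); (7,2,ck); (7,3,c); (7,4,c); added nodes 15, 16, 17, 18, 19, 20, 21; added edges (18,0,c); (18,15,c); (18,17,c); (19,3,c); (19,15,c); (19,16,c); (20,4,c); (20,16,c); (20,17,c); (21,15,c); (21,16,c); (21,17,c); result: nodes: 0:vx, 2:vx, 3:vx, 4:vx, 8:vx, 9:vx, 10:vx, 11:tri, 12:tri, 13:tri, 14:tri, 15:vx, 16:vx, 17:vx, 18:tri, 19:tri, 20:tri, 21:tri edges: (11,0,c); (11,8,c); (11,10,c); (12,3,c); (12,8,c); (12,9,c); (13,4,c); (13,9,c); (13,10,c); (14,8,c); (14,9,c); (14,10,c); (18,0,c); (18,15,c); (18,17,c); (19,3,c); (19,15,c); (19,16,c); (20,4,c); (20,16,c); (20,17,c); (21,15,c); (21,16,c); (21,17,c)
final:
nodes: 0:vx, 2:vx, 3:vx, 4:vx, 8:vx, 9:vx, 10:vx, 11:tri, 12:tri, 13:tri, 14:tri, 15:vx, 16:vx, 17:vx, 18:tri, 19:tri, 20:tri, 21:tri
edges: (11,0,c); (11,8,c); (11,10,c); (12,3,c); (12,8,c); (12,9,c); (13,4,c); (13,9,c); (13,10,c); (14,8,c); (14,9,c); (14,10,c); (18,0,c); (18,15,c); (18,17,c); (19,3,c); (19,15,c); (19,16,c); (20,4,c); (20,16,c); (20,17,c); (21,15,c); (21,16,c); (21,17,c)


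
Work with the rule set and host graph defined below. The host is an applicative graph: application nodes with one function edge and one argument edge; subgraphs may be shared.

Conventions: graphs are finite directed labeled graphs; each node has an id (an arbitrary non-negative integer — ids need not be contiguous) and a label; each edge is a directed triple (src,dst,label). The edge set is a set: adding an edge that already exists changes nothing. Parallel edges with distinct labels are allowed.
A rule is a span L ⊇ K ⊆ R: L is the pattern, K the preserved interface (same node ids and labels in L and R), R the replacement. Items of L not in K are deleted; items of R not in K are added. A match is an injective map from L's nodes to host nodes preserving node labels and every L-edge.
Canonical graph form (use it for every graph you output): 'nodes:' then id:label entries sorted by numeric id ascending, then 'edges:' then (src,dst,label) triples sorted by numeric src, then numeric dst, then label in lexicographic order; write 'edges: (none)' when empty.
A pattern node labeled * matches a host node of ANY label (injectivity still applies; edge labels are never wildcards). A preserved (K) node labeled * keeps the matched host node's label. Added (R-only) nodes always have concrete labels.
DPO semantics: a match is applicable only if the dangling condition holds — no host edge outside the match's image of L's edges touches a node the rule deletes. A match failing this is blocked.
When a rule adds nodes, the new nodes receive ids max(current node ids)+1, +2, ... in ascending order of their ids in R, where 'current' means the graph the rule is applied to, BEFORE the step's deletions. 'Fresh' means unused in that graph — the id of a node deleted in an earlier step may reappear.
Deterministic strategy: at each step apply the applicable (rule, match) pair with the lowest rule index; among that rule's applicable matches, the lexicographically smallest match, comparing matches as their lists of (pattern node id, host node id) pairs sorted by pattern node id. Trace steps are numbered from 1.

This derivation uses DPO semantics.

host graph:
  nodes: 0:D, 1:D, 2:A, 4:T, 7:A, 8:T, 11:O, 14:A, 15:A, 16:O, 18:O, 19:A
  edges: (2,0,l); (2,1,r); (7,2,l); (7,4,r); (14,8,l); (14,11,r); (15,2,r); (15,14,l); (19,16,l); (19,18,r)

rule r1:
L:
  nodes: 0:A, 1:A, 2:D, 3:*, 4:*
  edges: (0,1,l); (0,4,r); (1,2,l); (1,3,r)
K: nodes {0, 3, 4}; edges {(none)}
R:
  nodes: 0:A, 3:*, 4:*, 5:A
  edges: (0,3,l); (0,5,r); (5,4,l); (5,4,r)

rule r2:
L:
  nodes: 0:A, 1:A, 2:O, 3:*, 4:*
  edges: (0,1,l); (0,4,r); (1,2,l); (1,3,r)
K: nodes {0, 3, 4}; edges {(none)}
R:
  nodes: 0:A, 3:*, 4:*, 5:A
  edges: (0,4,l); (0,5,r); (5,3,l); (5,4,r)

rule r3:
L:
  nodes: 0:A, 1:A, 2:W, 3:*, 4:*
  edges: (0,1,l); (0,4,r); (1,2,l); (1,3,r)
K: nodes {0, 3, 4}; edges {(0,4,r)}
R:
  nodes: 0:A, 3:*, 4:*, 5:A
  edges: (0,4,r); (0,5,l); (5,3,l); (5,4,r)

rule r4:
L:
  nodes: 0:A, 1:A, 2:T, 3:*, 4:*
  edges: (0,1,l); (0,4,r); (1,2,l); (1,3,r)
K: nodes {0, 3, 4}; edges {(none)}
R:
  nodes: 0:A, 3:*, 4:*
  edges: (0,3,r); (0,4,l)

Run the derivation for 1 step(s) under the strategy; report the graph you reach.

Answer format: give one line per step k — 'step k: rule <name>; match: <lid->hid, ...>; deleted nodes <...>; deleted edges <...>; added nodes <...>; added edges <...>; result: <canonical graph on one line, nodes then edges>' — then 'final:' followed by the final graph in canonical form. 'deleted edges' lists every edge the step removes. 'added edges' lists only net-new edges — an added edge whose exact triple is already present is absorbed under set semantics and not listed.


step 1: rule r4; match: 0->15, 1->14, 2->8, 3->11, 4->2; deleted nodes 8, 14; deleted edges (14,8,l); (14,11,r); (15,2,r); (15,14,l); added nodes (none); added edges (15,2,l); (15,11,r); result: nodes: 0:D, 1:D, 2:A, 4:T, 7:A, 11:O, 15:A, 16:O, 18:O, 19:A edges: (2,0,l); (2,1,r); (7,2,l); (7,4,r); (15,2,l); (15,11,r); (19,16,l); (19,18,r)
final:
nodes: 0:D, 1:D, 2:A, 4:T, 7:A, 11:O, 15:A, 16:O, 18:O, 19:A
edges: (2,0,l); (2,1,r); (7,2,l); (7,4,r); (15,2,l); (15,11,r); (19,16,l); (19,18,r)


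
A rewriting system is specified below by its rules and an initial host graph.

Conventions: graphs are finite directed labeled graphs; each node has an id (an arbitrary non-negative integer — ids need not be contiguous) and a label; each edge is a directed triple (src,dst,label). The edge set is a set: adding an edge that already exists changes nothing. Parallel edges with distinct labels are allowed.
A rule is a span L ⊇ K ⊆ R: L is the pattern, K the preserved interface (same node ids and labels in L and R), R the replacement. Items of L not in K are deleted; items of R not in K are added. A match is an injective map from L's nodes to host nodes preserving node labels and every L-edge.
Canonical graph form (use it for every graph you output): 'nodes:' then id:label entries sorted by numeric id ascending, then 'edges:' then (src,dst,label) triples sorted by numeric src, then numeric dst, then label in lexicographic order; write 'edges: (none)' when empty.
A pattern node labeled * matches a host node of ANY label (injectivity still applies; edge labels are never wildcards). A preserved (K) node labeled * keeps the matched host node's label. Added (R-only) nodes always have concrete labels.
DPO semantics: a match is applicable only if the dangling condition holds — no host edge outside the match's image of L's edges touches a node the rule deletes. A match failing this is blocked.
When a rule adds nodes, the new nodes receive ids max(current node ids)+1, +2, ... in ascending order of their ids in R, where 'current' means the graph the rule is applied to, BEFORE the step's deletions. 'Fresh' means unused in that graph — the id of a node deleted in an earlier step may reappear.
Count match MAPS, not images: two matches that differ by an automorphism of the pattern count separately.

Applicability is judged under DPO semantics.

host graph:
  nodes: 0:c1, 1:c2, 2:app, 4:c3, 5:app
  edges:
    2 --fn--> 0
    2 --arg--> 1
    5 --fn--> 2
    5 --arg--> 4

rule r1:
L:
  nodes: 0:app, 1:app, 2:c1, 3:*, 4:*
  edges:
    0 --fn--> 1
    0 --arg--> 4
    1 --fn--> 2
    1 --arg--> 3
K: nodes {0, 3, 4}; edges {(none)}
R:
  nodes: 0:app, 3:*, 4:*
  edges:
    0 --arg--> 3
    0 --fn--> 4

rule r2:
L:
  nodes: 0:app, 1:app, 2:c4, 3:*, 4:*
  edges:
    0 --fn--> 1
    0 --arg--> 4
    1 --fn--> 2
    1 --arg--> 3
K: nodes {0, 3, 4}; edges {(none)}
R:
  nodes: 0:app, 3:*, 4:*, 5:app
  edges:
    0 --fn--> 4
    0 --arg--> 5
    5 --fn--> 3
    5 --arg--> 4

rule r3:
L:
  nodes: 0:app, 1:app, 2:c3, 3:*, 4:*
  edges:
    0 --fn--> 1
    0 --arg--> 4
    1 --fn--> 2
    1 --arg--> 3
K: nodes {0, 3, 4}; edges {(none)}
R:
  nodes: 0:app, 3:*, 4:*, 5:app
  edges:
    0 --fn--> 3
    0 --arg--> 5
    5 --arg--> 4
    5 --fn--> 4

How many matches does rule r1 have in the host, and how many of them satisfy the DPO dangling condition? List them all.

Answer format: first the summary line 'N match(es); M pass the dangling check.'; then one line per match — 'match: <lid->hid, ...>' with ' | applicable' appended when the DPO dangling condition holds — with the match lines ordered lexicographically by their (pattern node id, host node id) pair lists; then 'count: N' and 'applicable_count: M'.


1 match(es); 1 pass the dangling check.
match: 0->5, 1->2, 2->0, 3->1, 4->4 | applicable
count: 1
applicable_count: 1


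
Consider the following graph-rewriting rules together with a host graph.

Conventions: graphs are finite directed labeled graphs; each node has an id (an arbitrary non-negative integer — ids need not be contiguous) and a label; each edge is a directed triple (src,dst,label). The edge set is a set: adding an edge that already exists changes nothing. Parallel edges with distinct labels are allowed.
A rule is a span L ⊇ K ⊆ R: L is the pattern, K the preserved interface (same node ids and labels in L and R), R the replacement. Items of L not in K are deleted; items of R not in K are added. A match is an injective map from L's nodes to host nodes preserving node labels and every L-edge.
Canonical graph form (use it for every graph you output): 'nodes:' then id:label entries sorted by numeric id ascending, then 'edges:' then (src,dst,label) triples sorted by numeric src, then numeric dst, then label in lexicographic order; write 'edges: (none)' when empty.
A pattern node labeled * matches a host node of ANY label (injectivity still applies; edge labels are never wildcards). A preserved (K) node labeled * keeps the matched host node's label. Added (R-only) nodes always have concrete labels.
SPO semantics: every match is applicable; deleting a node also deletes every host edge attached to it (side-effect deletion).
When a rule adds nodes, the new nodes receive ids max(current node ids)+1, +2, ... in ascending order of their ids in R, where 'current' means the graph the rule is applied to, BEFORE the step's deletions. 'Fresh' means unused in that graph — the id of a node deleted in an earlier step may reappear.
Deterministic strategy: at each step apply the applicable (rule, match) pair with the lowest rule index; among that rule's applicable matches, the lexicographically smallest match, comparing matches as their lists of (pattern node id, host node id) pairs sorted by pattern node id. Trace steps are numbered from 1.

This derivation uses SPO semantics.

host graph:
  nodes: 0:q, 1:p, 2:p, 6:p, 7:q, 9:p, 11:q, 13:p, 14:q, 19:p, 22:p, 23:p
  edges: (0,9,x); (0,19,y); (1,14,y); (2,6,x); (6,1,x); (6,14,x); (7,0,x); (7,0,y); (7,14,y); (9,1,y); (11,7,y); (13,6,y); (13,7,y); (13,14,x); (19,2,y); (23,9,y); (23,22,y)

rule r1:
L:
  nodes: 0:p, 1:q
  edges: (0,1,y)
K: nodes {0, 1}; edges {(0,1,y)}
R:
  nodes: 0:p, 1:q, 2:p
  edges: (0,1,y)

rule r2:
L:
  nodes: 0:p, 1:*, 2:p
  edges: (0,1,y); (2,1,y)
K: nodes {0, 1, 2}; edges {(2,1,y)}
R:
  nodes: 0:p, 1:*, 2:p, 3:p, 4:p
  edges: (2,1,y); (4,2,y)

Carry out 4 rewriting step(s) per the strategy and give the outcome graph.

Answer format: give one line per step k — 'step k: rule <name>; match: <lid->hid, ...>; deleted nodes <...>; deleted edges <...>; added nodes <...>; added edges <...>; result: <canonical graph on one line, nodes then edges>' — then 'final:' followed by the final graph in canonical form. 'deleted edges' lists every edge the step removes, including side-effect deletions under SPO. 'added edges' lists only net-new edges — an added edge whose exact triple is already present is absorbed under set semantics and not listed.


step 1: rule r1; match: 0->1, 1->14; deleted nodes (none); deleted edges (none); added nodes 24; added edges (none); result: nodes: 0:q, 1:p, 2:p, 6:p, 7:q, 9:p, 11:q, 13:p, 14:q, 19:p, 22:p, 23:p, 24:p edges: (0,9,x); (0,19,y); (1,14,y); (2,6,x); (6,1,x); (6,14,x); (7,0,x); (7,0,y); (7,14,y); (9,1,y); (11,7,y); (13,6,y); (13,7,y); (13,14,x); (19,2,y); (23,9,y); (23,22,y)
step 2: rule r1; match: 0->1, 1->14; deleted nodes (none); deleted edges (none); added nodes 25; added edges (none); result: nodes: 0:q, 1:p, 2:p, 6:p, 7:q, 9:p, 11:q, 13:p, 14:q, 19:p, 22:p, 23:p, 24:p, 25:p edges: (0,9,x); (0,19,y); (1,14,y); (2,6,x); (6,1,x); (6,14,x); (7,0,x); (7,0,y); (7,14,y); (9,1,y); (11,7,y); (13,6,y); (13,7,y); (13,14,x); (19,2,y); (23,9,y); (23,22,y)
step 3: rule r1; match: 0->1, 1->14; deleted nodes (none); deleted edges (none); added nodes 26; added edges (none); result: nodes: 0:q, 1:p, 2:p, 6:p, 7:q, 9:p, 11:q, 13:p, 14:q, 19:p, 22:p, 23:p, 24:p, 25:p, 26:p edges: (0,9,x); (0,19,y); (1,14,y); (2,6,x); (6,1,x); (6,14,x); (7,0,x); (7,0,y); (7,14,y); (9,1,y); (11,7,y); (13,6,y); (13,7,y); (13,14,x); (19,2,y); (23,9,y); (23,22,y)
step 4: rule r1; match: 0->1, 1->14; deleted nodes (none); deleted edges (none); added nodes 27; added edges (none); result: nodes: 0:q, 1:p, 2:p, 6:p, 7:q, 9:p, 11:q, 13:p, 14:q, 19:p, 22:p, 23:p, 24:p, 25:p, 26:p, 27:p edges: (0,9,x); (0,19,y); (1,14,y); (2,6,x); (6,1,x); (6,14,x); (7,0,x); (7,0,y); (7,14,y); (9,1,y); (11,7,y); (13,6,y); (13,7,y); (13,14,x); (19,2,y); (23,9,y); (23,22,y)
final:
nodes: 0:q, 1:p, 2:p, 6:p, 7:q, 9:p, 11:q, 13:p, 14:q, 19:p, 22:p, 23:p, 24:p, 25:p, 26:p, 27:p
edges: (0,9,x); (0,19,y); (1,14,y); (2,6,x); (6,1,x); (6,14,x); (7,0,x); (7,0,y); (7,14,y); (9,1,y); (11,7,y); (13,6,y); (13,7,y); (13,14,x); (19,2,y); (23,9,y); (23,22,y)


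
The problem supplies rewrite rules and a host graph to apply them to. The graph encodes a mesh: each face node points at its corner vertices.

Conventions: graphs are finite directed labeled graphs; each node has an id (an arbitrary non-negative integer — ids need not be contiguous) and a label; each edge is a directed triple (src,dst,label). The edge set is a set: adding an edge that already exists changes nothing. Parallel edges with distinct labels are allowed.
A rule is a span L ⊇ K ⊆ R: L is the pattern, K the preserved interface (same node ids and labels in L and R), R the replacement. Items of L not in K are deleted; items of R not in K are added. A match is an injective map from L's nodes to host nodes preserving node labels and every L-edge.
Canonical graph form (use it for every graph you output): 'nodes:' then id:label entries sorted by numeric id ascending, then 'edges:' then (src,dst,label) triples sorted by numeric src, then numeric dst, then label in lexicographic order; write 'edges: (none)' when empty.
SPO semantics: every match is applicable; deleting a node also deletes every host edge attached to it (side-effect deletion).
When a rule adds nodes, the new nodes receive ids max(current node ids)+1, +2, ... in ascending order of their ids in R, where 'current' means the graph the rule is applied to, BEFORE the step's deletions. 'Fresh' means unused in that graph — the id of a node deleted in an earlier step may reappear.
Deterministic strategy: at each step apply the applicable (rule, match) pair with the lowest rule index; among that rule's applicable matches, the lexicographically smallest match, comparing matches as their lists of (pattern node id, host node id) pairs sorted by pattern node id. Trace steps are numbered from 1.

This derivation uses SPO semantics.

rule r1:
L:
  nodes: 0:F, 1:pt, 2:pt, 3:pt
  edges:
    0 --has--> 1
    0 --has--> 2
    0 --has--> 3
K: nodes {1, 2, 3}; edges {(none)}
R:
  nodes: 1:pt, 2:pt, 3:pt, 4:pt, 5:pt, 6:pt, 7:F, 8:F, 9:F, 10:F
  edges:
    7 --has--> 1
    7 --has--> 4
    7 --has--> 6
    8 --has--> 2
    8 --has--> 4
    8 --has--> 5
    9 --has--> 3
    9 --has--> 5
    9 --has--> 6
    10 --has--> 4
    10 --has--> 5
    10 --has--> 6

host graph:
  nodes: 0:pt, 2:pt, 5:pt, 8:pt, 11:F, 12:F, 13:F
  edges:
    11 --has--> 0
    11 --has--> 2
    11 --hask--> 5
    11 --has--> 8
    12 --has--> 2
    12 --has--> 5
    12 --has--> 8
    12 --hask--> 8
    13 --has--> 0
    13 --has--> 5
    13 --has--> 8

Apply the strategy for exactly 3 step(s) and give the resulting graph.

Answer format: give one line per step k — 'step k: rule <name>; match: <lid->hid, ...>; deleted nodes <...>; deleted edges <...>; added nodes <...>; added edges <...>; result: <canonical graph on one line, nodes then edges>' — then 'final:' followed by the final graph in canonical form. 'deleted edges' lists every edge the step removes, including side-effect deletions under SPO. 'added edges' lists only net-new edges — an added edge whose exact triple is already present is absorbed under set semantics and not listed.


step 1: rule r1; match: 0->11, 1->0, 2->2, 3->8; deleted nodes 11; deleted edges (11,0,has); (11,2,has); (11,5,hask); (11,8,has); added nodes 14, 15, 16, 17, 18, 19, 20; added edges (17,0,has); (17,14,has); (17,16,has); (18,2,has); (18,14,has); (18,15,has); (19,8,has); (19,15,has); (19,16,has); (20,14,has); (20,15,has); (20,16,has); result: nodes: 0:pt, 2:pt, 5:pt, 8:pt, 12:F, 13:F, 14:pt, 15:pt, 16:pt, 17:F, 18:F, 19:F, 20:F edges: (12,2,has); (12,5,has); (12,8,has); (12,8,hask); (13,0,has); (13,5,has); (13,8,has); (17,0,has); (17,14,has); (17,16,has); (18,2,has); (18,14,has); (18,15,has); (19,8,has); (19,15,has); (19,16,has); (20,14,has); (20,15,has); (20,16,has)
step 2: rule r1; match: 0->12, 1->2, 2->5, 3->8; deleted nodes 12; deleted edges (12,2,has); (12,5,has); (12,8,has); (12,8,hask); added nodes 21, 22, 23, 24, 25, 26, 27; added edges (24,2,has); (24,21,has); (24,23,has); (25,5,has); (25,21,has); (25,22,has); (26,8,has); (26,22,has); (26,23,has); (27,21,has); (27,22,has); (27,23,has); result: nodes: 0:pt, 2:pt, 5:pt, 8:pt, 13:F, 14:pt, 15:pt, 16:pt, 17:F, 18:F, 19:F, 20:F, 21:pt, 22:pt, 23:pt, 24:F, 25:F, 26:F, 27:F edges: (13,0,has); (13,5,has); (13,8,has); (17,0,has); (17,14,has); (17,16,has); (18,2,has); (18,14,has); (18,15,has); (19,8,has); (19,15,has); (19,16,has); (20,14,has); (20,15,has); (20,16,has); (24,2,has); (24,21,has); (24,23,has); (25,5,has); (25,21,has); (25,22,has); (26,8,has); (26,22,has); (26,23,has); (27,21,has); (27,22,has); (27,23,has)
step 3: rule r1; match: 0->13, 1->0, 2->5, 3->8; deleted nodes 13; deleted edges (13,0,has); (13,5,has); (13,8,has); added nodes 28, 29, 30, 31, 32, 33, 34; added edges (31,0,has); (31,28,has); (31,30,has); (32,5,has); (32,28,has); (32,29,has); (33,8,has); (33,29,has); (33,30,has); (34,28,has); (34,29,has); (34,30,has); result: nodes: 0:pt, 2:pt, 5:pt, 8:pt, 14:pt, 15:pt, 16:pt, 17:F, 18:F, 19:F, 20:F, 21:pt, 22:pt, 23:pt, 24:F, 25:F, 26:F, 27:F, 28:pt, 29:pt, 30:pt, 31:F, 32:F, 33:F, 34:F edges: (17,0,has); (17,14,has); (17,16,has); (18,2,has); (18,14,has); (18,15,has); (19,8,has); (19,15,has); (19,16,has); (20,14,has); (20,15,has); (20,16,has); (24,2,has); (24,21,has); (24,23,has); (25,5,has); (25,21,has); (25,22,has); (26,8,has); (26,22,has); (26,23,has); (27,21,has); (27,22,has); (27,23,has); (31,0,has); (31,28,has); (31,30,has); (32,5,has); (32,28,has); (32,29,has); (33,8,has); (33,29,has); (33,30,has); (34,28,has); (34,29,has); (34,30,has)
final:
nodes: 0:pt, 2:pt, 5:pt, 8:pt, 14:pt, 15:pt, 16:pt, 17:F, 18:F, 19:F, 20:F, 21:pt, 22:pt, 23:pt, 24:F, 25:F, 26:F, 27:F, 28:pt, 29:pt, 30:pt, 31:F, 32:F, 33:F, 34:F
edges: (17,0,has); (17,14,has); (17,16,has); (18,2,has); (18,14,has); (18,15,has); (19,8,has); (19,15,has); (19,16,has); (20,14,has); (20,15,has); (20,16,has); (24,2,has); (24,21,has); (24,23,has); (25,5,has); (25,21,has); (25,22,has); (26,8,has); (26,22,has); (26,23,has); (27,21,has); (27,22,has); (27,23,has); (31,0,has); (31,28,has); (31,30,has); (32,5,has); (32,28,has); (32,29,has); (33,8,has); (33,29,has); (33,30,has); (34,28,has); (34,29,has); (34,30,has)
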